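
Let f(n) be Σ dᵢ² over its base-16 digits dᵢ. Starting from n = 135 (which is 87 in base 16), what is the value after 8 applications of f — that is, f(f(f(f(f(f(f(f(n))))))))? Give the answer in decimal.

50

135 = (8,7)_16 → 113
113 = (7,1)_16 → 50
50 = (3,2)_16 → 13
13 = (13)_16 → 169
169 = (10,9)_16 → 181
181 = (11,5)_16 → 146
146 = (9,2)_16 → 85
85 = (5,5)_16 → 50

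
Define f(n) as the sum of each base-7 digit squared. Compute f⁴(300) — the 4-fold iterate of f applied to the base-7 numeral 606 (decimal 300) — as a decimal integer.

300 = (6,0,6)_7 → 6² + 0² + 6² = 72
72 = (1,3,2)_7 → 1² + 3² + 2² = 14
14 = (2,0)_7 → 2² + 0² = 4
4 = (4)_7 → 4² = 16

16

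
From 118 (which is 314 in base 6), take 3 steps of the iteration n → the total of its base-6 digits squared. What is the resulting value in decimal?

118 = (3,1,4)_6 → 3² + 1² + 4² = 26
26 = (4,2)_6 → 4² + 2² = 20
20 = (3,2)_6 → 3² + 2² = 13

13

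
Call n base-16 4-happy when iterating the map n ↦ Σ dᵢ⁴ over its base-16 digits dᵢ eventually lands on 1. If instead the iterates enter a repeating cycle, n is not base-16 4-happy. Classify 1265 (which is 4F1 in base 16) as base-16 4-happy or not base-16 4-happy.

base-16 4-happy

1265 = (4,15,1)_16 → 50882
50882 = (12,6,12,2)_16 → 42784
42784 = (10,7,2,0)_16 → 12417
12417 = (3,0,8,1)_16 → 4178
4178 = (1,0,5,2)_16 → 642
642 = (2,8,2)_16 → 4128
4128 = (1,0,2,0)_16 → 17
17 = (1,1)_16 → 2
2 = (2)_16 → 16
16 = (1,0)_16 → 1  — reached 1.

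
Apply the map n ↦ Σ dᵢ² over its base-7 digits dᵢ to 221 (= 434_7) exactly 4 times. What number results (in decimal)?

45

221 = (4,3,4)_7 → 4² + 3² + 4² = 41
41 = (5,6)_7 → 5² + 6² = 61
61 = (1,1,5)_7 → 1² + 1² + 5² = 27
27 = (3,6)_7 → 3² + 6² = 45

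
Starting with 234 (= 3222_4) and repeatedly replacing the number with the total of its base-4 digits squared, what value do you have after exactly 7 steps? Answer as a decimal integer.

234 = (3,2,2,2)_4 → 3² + 2² + 2² + 2² = 21
21 = (1,1,1)_4 → 1² + 1² + 1² = 3
3 = (3)_4 → 3² = 9
9 = (2,1)_4 → 2² + 1² = 5
5 = (1,1)_4 → 1² + 1² = 2
2 = (2)_4 → 2² = 4
4 = (1,0)_4 → 1² + 0² = 1

1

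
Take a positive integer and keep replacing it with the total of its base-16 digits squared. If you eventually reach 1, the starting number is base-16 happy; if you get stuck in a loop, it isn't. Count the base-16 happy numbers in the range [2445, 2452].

2

2445: 2445 → 314 → 110 → 232 → 260 → 17 → 2 → 4 → 16 → 1  — base-16 happy
2446: 2446 → 341 → 51 → 18 → 5 → 25 → 82 → 29 → 170 → 200 → 208 → 169 → 181 → 146 → 85 → 50 → 13 → 169  — not base-16 happy
2447: 2447 → 370 → 54 → 45 → 173 → 269 → 170 → 200 → 208 → 169 → 181 → 146 → 85 → 50 → 13 → 169  — not base-16 happy
2448: 2448 → 162 → 104 → 100 → 52 → 25 → 82 → 29 → 170 → 200 → 208 → 169 → 181 → 146 → 85 → 50 → 13 → 169  — not base-16 happy
2449: 2449 → 163 → 109 → 205 → 313 → 91 → 146 → 85 → 50 → 13 → 169 → 181 → 146  — not base-16 happy
2450: 2450 → 166 → 136 → 128 → 64 → 16 → 1  — base-16 happy
2451: 2451 → 171 → 221 → 338 → 30 → 197 → 169 → 181 → 146 → 85 → 50 → 13 → 169  — not base-16 happy
2452: 2452 → 178 → 125 → 218 → 269 → 170 → 200 → 208 → 169 → 181 → 146 → 85 → 50 → 13 → 169  — not base-16 happy
base-16 happy: 2445, 2450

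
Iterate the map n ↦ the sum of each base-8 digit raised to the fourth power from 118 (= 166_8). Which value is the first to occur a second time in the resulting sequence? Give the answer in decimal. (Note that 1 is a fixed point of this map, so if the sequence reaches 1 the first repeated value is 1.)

256

118 = (1,6,6)_8 → 1⁴ + 6⁴ + 6⁴ = 1 + 1296 + 1296 = 2593
2593 = (5,0,4,1)_8 → 5⁴ + 0⁴ + 4⁴ + 1⁴ = 625 + 0 + 256 + 1 = 882
882 = (1,5,6,2)_8 → 1⁴ + 5⁴ + 6⁴ + 2⁴ = 1 + 625 + 1296 + 16 = 1938
1938 = (3,6,2,2)_8 → 3⁴ + 6⁴ + 2⁴ + 2⁴ = 81 + 1296 + 16 + 16 = 1409
1409 = (2,6,0,1)_8 → 2⁴ + 6⁴ + 0⁴ + 1⁴ = 16 + 1296 + 0 + 1 = 1313
1313 = (2,4,4,1)_8 → 2⁴ + 4⁴ + 4⁴ + 1⁴ = 16 + 256 + 256 + 1 = 529
529 = (1,0,2,1)_8 → 1⁴ + 0⁴ + 2⁴ + 1⁴ = 1 + 0 + 16 + 1 = 18
18 = (2,2)_8 → 2⁴ + 2⁴ = 16 + 16 = 32
32 = (4,0)_8 → 4⁴ + 0⁴ = 256 + 0 = 256
256 = (4,0,0)_8 → 4⁴ + 0⁴ + 0⁴ = 256 + 0 + 0 = 256  — 256 already appeared earlier.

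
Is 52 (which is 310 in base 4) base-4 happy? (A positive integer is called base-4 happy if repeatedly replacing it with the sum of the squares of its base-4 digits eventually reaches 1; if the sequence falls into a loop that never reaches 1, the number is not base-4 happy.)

52 = (3,1,0)_4 → 3² + 1² + 0² = 10
10 = (2,2)_4 → 2² + 2² = 8
8 = (2,0)_4 → 2² + 0² = 4
4 = (1,0)_4 → 1² + 0² = 1  — reached 1.

base-4 happy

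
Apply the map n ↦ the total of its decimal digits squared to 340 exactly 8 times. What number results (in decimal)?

340 → 3² + 4² + 0² = 25
25 → 2² + 5² = 29
29 → 2² + 9² = 85
85 → 8² + 5² = 89
89 → 8² + 9² = 145
145 → 1² + 4² + 5² = 42
42 → 4² + 2² = 20
20 → 2² + 0² = 4

4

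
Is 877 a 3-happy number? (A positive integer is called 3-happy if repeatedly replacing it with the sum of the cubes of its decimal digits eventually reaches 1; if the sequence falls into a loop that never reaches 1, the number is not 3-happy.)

877 → 8³ + 7³ + 7³ = 512 + 343 + 343 = 1198
1198 → 1³ + 1³ + 9³ + 8³ = 1 + 1 + 729 + 512 = 1243
1243 → 1³ + 2³ + 4³ + 3³ = 1 + 8 + 64 + 27 = 100
100 → 1³ + 0³ + 0³ = 1 + 0 + 0 = 1  — reached 1.

3-happy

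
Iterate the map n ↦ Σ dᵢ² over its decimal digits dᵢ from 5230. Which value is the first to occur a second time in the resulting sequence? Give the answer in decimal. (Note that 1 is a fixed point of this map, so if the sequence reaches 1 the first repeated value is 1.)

58

5230 → 5² + 2² + 3² + 0² = 25 + 4 + 9 + 0 = 38
38 → 3² + 8² = 9 + 64 = 73
73 → 7² + 3² = 49 + 9 = 58
58 → 5² + 8² = 25 + 64 = 89
89 → 8² + 9² = 64 + 81 = 145
145 → 1² + 4² + 5² = 1 + 16 + 25 = 42
42 → 4² + 2² = 16 + 4 = 20
20 → 2² + 0² = 4 + 0 = 4
4 → 4² = 16
16 → 1² + 6² = 1 + 36 = 37
37 → 3² + 7² = 9 + 49 = 58  — 58 already appeared earlier.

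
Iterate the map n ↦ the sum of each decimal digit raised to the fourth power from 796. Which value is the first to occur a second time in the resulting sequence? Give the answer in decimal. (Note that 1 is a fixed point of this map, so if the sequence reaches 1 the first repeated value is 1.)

13139

796 → 7⁴ + 9⁴ + 6⁴ = 10258
10258 → 1⁴ + 0⁴ + 2⁴ + 5⁴ + 8⁴ = 4738
4738 → 4⁴ + 7⁴ + 3⁴ + 8⁴ = 6834
6834 → 6⁴ + 8⁴ + 3⁴ + 4⁴ = 5729
5729 → 5⁴ + 7⁴ + 2⁴ + 9⁴ = 9603
9603 → 9⁴ + 6⁴ + 0⁴ + 3⁴ = 7938
7938 → 7⁴ + 9⁴ + 3⁴ + 8⁴ = 13139
13139 → 1⁴ + 3⁴ + 1⁴ + 3⁴ + 9⁴ = 6725
6725 → 6⁴ + 7⁴ + 2⁴ + 5⁴ = 4338
4338 → 4⁴ + 3⁴ + 3⁴ + 8⁴ = 4514
4514 → 4⁴ + 5⁴ + 1⁴ + 4⁴ = 1138
1138 → 1⁴ + 1⁴ + 3⁴ + 8⁴ = 4179
4179 → 4⁴ + 1⁴ + 7⁴ + 9⁴ = 9219
9219 → 9⁴ + 2⁴ + 1⁴ + 9⁴ = 13139  — 13139 already appeared earlier.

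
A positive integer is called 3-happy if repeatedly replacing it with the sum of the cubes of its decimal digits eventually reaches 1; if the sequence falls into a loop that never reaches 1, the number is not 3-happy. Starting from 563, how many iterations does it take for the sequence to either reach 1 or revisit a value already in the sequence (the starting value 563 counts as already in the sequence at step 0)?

563 → 368
368 → 755
755 → 593
593 → 881
881 → 1025
1025 → 134
134 → 92
92 → 737
737 → 713
713 → 371
371 → 371  — 371 repeats.
That took 11 steps.

11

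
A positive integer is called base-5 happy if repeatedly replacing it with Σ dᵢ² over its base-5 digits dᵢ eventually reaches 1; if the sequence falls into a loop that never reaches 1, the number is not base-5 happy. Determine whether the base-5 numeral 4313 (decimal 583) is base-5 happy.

base-5 happy

583 = (4,3,1,3)_5 → 4² + 3² + 1² + 3² = 35
35 = (1,2,0)_5 → 1² + 2² + 0² = 5
5 = (1,0)_5 → 1² + 0² = 1  — reached 1.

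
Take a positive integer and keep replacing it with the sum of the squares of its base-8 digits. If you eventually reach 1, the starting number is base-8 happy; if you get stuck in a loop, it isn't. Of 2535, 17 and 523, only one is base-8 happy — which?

2535: 2535 → 130 → 8 → 1  — reaches 1 (base-8 happy)
17: 17 → 5 → 25 → 10 → 5  — repeats 5 (not base-8 happy)
523: 523 → 11 → 10 → 5 → 25 → 10  — repeats 10 (not base-8 happy)

2535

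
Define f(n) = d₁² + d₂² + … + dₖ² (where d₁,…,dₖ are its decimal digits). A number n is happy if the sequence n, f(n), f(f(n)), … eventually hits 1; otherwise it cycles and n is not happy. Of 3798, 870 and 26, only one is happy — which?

3798: 3798 → 203 → 13 → 10 → 1  — reaches 1 (happy)
870: 870 → 113 → 11 → 2 → 4 → 16 → 37 → 58 → 89 → 145 → 42 → 20 → 4  — repeats 4 (not happy)
26: 26 → 40 → 16 → 37 → 58 → 89 → 145 → 42 → 20 → 4 → 16  — repeats 16 (not happy)

3798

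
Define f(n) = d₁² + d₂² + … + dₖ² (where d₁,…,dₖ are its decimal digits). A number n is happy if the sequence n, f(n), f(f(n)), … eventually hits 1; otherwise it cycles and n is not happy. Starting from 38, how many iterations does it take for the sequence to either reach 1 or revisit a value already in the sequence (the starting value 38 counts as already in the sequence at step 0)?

10

38 → 3² + 8² = 9 + 64 = 73
73 → 7² + 3² = 49 + 9 = 58
58 → 5² + 8² = 25 + 64 = 89
89 → 8² + 9² = 64 + 81 = 145
145 → 1² + 4² + 5² = 1 + 16 + 25 = 42
42 → 4² + 2² = 16 + 4 = 20
20 → 2² + 0² = 4 + 0 = 4
4 → 4² = 16
16 → 1² + 6² = 1 + 36 = 37
37 → 3² + 7² = 9 + 49 = 58  — 58 repeats.
That took 10 steps.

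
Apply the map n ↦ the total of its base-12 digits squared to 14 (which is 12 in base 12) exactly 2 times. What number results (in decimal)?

25

14 = (1,2)_12 → 1² + 2² = 1 + 4 = 5
5 = (5)_12 → 5² = 25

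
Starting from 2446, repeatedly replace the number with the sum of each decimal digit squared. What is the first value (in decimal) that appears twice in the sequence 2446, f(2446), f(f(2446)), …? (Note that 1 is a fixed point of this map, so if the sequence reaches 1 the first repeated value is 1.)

89

2446 → 2² + 4² + 4² + 6² = 72
72 → 7² + 2² = 53
53 → 5² + 3² = 34
34 → 3² + 4² = 25
25 → 2² + 5² = 29
29 → 2² + 9² = 85
85 → 8² + 5² = 89
89 → 8² + 9² = 145
145 → 1² + 4² + 5² = 42
42 → 4² + 2² = 20
20 → 2² + 0² = 4
4 → 4² = 16
16 → 1² + 6² = 37
37 → 3² + 7² = 58
58 → 5² + 8² = 89  — 89 already appeared earlier.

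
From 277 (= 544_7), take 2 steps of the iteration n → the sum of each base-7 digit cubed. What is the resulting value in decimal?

277 = (5,4,4)_7 → 5³ + 4³ + 4³ = 125 + 64 + 64 = 253
253 = (5,1,1)_7 → 5³ + 1³ + 1³ = 125 + 1 + 1 = 127

127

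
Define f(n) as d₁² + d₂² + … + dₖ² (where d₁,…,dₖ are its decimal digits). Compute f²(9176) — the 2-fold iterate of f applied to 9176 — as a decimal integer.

86

9176 → 9² + 1² + 7² + 6² = 167
167 → 1² + 6² + 7² = 86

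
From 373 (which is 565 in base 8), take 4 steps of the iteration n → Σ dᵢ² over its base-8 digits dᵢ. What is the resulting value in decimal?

13

373 = (5,6,5)_8 → 5² + 6² + 5² = 25 + 36 + 25 = 86
86 = (1,2,6)_8 → 1² + 2² + 6² = 1 + 4 + 36 = 41
41 = (5,1)_8 → 5² + 1² = 25 + 1 = 26
26 = (3,2)_8 → 3² + 2² = 9 + 4 = 13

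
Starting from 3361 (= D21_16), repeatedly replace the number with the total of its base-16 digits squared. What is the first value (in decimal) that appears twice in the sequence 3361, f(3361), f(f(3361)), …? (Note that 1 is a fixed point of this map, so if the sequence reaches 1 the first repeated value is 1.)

3361 = (13,2,1)_16 → 174
174 = (10,14)_16 → 296
296 = (1,2,8)_16 → 69
69 = (4,5)_16 → 41
41 = (2,9)_16 → 85
85 = (5,5)_16 → 50
50 = (3,2)_16 → 13
13 = (13)_16 → 169
169 = (10,9)_16 → 181
181 = (11,5)_16 → 146
146 = (9,2)_16 → 85  — 85 already appeared earlier.

85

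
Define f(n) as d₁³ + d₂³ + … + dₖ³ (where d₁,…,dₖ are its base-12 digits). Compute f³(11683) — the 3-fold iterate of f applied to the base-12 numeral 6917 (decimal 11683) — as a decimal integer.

11683 = (6,9,1,7)_12 → 1289
1289 = (8,11,5)_12 → 1968
1968 = (1,1,8,0)_12 → 514

514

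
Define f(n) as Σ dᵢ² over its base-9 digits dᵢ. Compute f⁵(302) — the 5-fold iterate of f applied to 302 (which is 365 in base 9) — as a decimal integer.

52

302 = (3,6,5)_9 → 3² + 6² + 5² = 70
70 = (7,7)_9 → 7² + 7² = 98
98 = (1,1,8)_9 → 1² + 1² + 8² = 66
66 = (7,3)_9 → 7² + 3² = 58
58 = (6,4)_9 → 6² + 4² = 52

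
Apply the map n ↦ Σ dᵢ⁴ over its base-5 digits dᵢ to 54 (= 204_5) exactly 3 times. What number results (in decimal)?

114

54 = (2,0,4)_5 → 2⁴ + 0⁴ + 4⁴ = 16 + 0 + 256 = 272
272 = (2,0,4,2)_5 → 2⁴ + 0⁴ + 4⁴ + 2⁴ = 16 + 0 + 256 + 16 = 288
288 = (2,1,2,3)_5 → 2⁴ + 1⁴ + 2⁴ + 3⁴ = 16 + 1 + 16 + 81 = 114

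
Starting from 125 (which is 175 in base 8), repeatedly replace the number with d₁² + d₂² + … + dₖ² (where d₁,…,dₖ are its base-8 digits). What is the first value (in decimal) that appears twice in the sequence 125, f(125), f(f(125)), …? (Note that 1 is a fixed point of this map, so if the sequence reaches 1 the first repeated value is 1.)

10

125 = (1,7,5)_8 → 1² + 7² + 5² = 1 + 49 + 25 = 75
75 = (1,1,3)_8 → 1² + 1² + 3² = 1 + 1 + 9 = 11
11 = (1,3)_8 → 1² + 3² = 1 + 9 = 10
10 = (1,2)_8 → 1² + 2² = 1 + 4 = 5
5 = (5)_8 → 5² = 25
25 = (3,1)_8 → 3² + 1² = 9 + 1 = 10  — 10 already appeared earlier.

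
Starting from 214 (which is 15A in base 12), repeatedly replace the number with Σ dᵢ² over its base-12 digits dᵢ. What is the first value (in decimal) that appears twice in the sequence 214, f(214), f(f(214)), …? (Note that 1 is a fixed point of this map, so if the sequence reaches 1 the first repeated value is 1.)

214 = (1,5,10)_12 → 126
126 = (10,6)_12 → 136
136 = (11,4)_12 → 137
137 = (11,5)_12 → 146
146 = (1,0,2)_12 → 5
5 = (5)_12 → 25
25 = (2,1)_12 → 5  — 5 already appeared earlier.

5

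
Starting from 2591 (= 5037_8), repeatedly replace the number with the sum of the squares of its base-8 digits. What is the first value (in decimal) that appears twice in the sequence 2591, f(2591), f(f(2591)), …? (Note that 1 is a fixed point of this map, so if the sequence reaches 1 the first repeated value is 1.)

2591 = (5,0,3,7)_8 → 5² + 0² + 3² + 7² = 83
83 = (1,2,3)_8 → 1² + 2² + 3² = 14
14 = (1,6)_8 → 1² + 6² = 37
37 = (4,5)_8 → 4² + 5² = 41
41 = (5,1)_8 → 5² + 1² = 26
26 = (3,2)_8 → 3² + 2² = 13
13 = (1,5)_8 → 1² + 5² = 26  — 26 already appeared earlier.

26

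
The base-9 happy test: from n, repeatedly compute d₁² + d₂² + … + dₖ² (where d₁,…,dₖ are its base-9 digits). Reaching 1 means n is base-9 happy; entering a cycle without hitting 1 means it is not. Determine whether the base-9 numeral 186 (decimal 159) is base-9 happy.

base-9 happy

159 = (1,8,6)_9 → 101
101 = (1,2,2)_9 → 9
9 = (1,0)_9 → 1  — reached 1.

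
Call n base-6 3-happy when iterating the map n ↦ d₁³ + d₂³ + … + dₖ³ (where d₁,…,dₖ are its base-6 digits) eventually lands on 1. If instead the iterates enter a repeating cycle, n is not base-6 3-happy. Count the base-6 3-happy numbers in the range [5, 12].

5: 5 → 125 → 160 → 136 → 155 → 190 → 190  (repeats 190)
6: 6 → 1  (reaches 1)
7: 7 → 2 → 8 → 9 → 28 → 128 → 62 → 73 → 9  (repeats 9)
8: 8 → 9 → 28 → 128 → 62 → 73 → 9  (repeats 9)
9: 9 → 28 → 128 → 62 → 73 → 9  (repeats 9)
10: 10 → 65 → 190 → 190  (repeats 190)
11: 11 → 126 → 54 → 28 → 128 → 62 → 73 → 9 → 28  (repeats 28)
12: 12 → 8 → 9 → 28 → 128 → 62 → 73 → 9  (repeats 9)
base-6 3-happy: 6

1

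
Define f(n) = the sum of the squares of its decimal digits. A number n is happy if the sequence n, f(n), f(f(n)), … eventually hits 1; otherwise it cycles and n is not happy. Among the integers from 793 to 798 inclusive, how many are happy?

793: 793 → 139 → 91 → 82 → 68 → 100 → 1  — happy
794: 794 → 146 → 53 → 34 → 25 → 29 → 85 → 89 → 145 → 42 → 20 → 4 → 16 → 37 → 58 → 89  — not happy
795: 795 → 155 → 51 → 26 → 40 → 16 → 37 → 58 → 89 → 145 → 42 → 20 → 4 → 16  — not happy
796: 796 → 166 → 73 → 58 → 89 → 145 → 42 → 20 → 4 → 16 → 37 → 58  — not happy
797: 797 → 179 → 131 → 11 → 2 → 4 → 16 → 37 → 58 → 89 → 145 → 42 → 20 → 4  — not happy
798: 798 → 194 → 98 → 145 → 42 → 20 → 4 → 16 → 37 → 58 → 89 → 145  — not happy
happy: 793

1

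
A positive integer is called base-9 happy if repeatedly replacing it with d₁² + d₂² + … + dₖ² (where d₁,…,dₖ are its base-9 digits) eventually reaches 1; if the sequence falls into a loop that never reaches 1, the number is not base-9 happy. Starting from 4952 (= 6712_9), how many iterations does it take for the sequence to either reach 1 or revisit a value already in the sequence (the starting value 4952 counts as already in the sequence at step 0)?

4952 = (6,7,1,2)_9 → 6² + 7² + 1² + 2² = 36 + 49 + 1 + 4 = 90
90 = (1,1,0)_9 → 1² + 1² + 0² = 1 + 1 + 0 = 2
2 = (2)_9 → 2² = 4
4 = (4)_9 → 4² = 16
16 = (1,7)_9 → 1² + 7² = 1 + 49 = 50
50 = (5,5)_9 → 5² + 5² = 25 + 25 = 50  — 50 repeats.
That took 6 steps.

6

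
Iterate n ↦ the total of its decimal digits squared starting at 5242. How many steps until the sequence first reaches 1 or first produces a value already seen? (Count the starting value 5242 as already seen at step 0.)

5

5242 → 5² + 2² + 4² + 2² = 25 + 4 + 16 + 4 = 49
49 → 4² + 9² = 16 + 81 = 97
97 → 9² + 7² = 81 + 49 = 130
130 → 1² + 3² + 0² = 1 + 9 + 0 = 10
10 → 1² + 0² = 1 + 0 = 1  — reached 1.
That took 5 steps.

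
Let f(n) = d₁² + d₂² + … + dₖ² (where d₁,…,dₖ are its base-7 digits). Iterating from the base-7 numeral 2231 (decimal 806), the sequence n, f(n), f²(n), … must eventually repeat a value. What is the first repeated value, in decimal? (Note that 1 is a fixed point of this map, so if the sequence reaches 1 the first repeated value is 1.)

2

806 = (2,2,3,1)_7 → 2² + 2² + 3² + 1² = 4 + 4 + 9 + 1 = 18
18 = (2,4)_7 → 2² + 4² = 4 + 16 = 20
20 = (2,6)_7 → 2² + 6² = 4 + 36 = 40
40 = (5,5)_7 → 5² + 5² = 25 + 25 = 50
50 = (1,0,1)_7 → 1² + 0² + 1² = 1 + 0 + 1 = 2
2 = (2)_7 → 2² = 4
4 = (4)_7 → 4² = 16
16 = (2,2)_7 → 2² + 2² = 4 + 4 = 8
8 = (1,1)_7 → 1² + 1² = 1 + 1 = 2  — 2 already appeared earlier.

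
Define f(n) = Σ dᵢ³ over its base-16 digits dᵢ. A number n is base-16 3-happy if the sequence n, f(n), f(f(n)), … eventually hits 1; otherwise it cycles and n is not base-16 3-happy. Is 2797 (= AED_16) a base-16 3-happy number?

not base-16 3-happy

2797 = (10,14,13)_16 → 10³ + 14³ + 13³ = 5941
5941 = (1,7,3,5)_16 → 1³ + 7³ + 3³ + 5³ = 496
496 = (1,15,0)_16 → 1³ + 15³ + 0³ = 3376
3376 = (13,3,0)_16 → 13³ + 3³ + 0³ = 2224
2224 = (8,11,0)_16 → 8³ + 11³ + 0³ = 1843
1843 = (7,3,3)_16 → 7³ + 3³ + 3³ = 397
397 = (1,8,13)_16 → 1³ + 8³ + 13³ = 2710
2710 = (10,9,6)_16 → 10³ + 9³ + 6³ = 1945
1945 = (7,9,9)_16 → 7³ + 9³ + 9³ = 1801
1801 = (7,0,9)_16 → 7³ + 0³ + 9³ = 1072
1072 = (4,3,0)_16 → 4³ + 3³ + 0³ = 91
91 = (5,11)_16 → 5³ + 11³ = 1456
1456 = (5,11,0)_16 → 5³ + 11³ + 0³ = 1456  — 1456 already seen; the sequence cycles without reaching 1.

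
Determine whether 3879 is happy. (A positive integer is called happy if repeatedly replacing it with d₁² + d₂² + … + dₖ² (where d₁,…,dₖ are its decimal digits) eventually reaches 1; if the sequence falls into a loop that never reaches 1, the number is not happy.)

happy

3879 → 3² + 8² + 7² + 9² = 203
203 → 2² + 0² + 3² = 13
13 → 1² + 3² = 10
10 → 1² + 0² = 1  — reached 1.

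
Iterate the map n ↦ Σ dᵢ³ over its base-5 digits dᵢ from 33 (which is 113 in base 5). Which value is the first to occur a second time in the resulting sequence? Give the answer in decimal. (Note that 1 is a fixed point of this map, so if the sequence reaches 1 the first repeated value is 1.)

33 = (1,1,3)_5 → 29
29 = (1,0,4)_5 → 65
65 = (2,3,0)_5 → 35
35 = (1,2,0)_5 → 9
9 = (1,4)_5 → 65  — 65 already appeared earlier.

65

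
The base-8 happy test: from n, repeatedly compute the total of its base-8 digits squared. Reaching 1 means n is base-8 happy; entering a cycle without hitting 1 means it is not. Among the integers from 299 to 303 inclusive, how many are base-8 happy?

299: 299 → 50 → 40 → 25 → 10 → 5 → 25  — not base-8 happy
300: 300 → 57 → 50 → 40 → 25 → 10 → 5 → 25  — not base-8 happy
301: 301 → 66 → 5 → 25 → 10 → 5  — not base-8 happy
302: 302 → 77 → 27 → 18 → 8 → 1  — base-8 happy
303: 303 → 90 → 14 → 37 → 41 → 26 → 13 → 26  — not base-8 happy
base-8 happy: 302

1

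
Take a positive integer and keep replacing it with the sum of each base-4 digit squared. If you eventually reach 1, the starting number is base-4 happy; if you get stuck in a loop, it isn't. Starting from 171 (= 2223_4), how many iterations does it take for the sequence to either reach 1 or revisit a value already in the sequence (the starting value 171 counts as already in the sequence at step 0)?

7

171 = (2,2,2,3)_4 → 2² + 2² + 2² + 3² = 21
21 = (1,1,1)_4 → 1² + 1² + 1² = 3
3 = (3)_4 → 3² = 9
9 = (2,1)_4 → 2² + 1² = 5
5 = (1,1)_4 → 1² + 1² = 2
2 = (2)_4 → 2² = 4
4 = (1,0)_4 → 1² + 0² = 1  — reached 1.
That took 7 steps.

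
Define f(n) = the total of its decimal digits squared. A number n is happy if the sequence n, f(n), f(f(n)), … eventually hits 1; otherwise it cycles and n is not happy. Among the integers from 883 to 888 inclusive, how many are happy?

883: 883 → 137 → 59 → 106 → 37 → 58 → 89 → 145 → 42 → 20 → 4 → 16 → 37  — not happy
884: 884 → 144 → 33 → 18 → 65 → 61 → 37 → 58 → 89 → 145 → 42 → 20 → 4 → 16 → 37  — not happy
885: 885 → 153 → 35 → 34 → 25 → 29 → 85 → 89 → 145 → 42 → 20 → 4 → 16 → 37 → 58 → 89  — not happy
886: 886 → 164 → 53 → 34 → 25 → 29 → 85 → 89 → 145 → 42 → 20 → 4 → 16 → 37 → 58 → 89  — not happy
887: 887 → 177 → 99 → 162 → 41 → 17 → 50 → 25 → 29 → 85 → 89 → 145 → 42 → 20 → 4 → 16 → 37 → 58 → 89  — not happy
888: 888 → 192 → 86 → 100 → 1  — happy
happy: 888

1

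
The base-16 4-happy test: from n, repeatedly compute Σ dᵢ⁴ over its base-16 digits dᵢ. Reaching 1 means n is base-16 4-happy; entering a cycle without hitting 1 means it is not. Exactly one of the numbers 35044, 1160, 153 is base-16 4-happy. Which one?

35044: 35044 → 46864 → 17043 → 6914 → 14658 → 6914  — repeats 6914 (not base-16 4-happy)
1160: 1160 → 8448 → 17 → 2 → 16 → 1  — reaches 1 (base-16 4-happy)
153: 153 → 13122 → 434 → 14658 → 6914 → 14658  — repeats 14658 (not base-16 4-happy)

1160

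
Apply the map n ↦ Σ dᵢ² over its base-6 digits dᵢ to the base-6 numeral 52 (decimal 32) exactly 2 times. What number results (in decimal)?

32 = (5,2)_6 → 29
29 = (4,5)_6 → 41

41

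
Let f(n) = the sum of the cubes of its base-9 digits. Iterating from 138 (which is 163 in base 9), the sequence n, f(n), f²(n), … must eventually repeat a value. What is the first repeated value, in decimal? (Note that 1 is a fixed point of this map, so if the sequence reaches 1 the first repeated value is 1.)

28

138 = (1,6,3)_9 → 1³ + 6³ + 3³ = 244
244 = (3,0,1)_9 → 3³ + 0³ + 1³ = 28
28 = (3,1)_9 → 3³ + 1³ = 28  — 28 already appeared earlier.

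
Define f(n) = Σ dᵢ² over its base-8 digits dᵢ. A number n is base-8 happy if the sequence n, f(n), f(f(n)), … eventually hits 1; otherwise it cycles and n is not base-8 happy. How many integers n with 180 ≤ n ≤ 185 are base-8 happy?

180: 180 → 56 → 49 → 37 → 41 → 26 → 13 → 26  (repeats 26)
181: 181 → 65 → 2 → 4 → 16 → 4  (repeats 4)
182: 182 → 76 → 18 → 8 → 1  (reaches 1)
183: 183 → 89 → 11 → 10 → 5 → 25 → 10  (repeats 10)
184: 184 → 53 → 61 → 74 → 6 → 36 → 32 → 16 → 4 → 16  (repeats 16)
185: 185 → 54 → 72 → 2 → 4 → 16 → 4  (repeats 4)
base-8 happy: 182

1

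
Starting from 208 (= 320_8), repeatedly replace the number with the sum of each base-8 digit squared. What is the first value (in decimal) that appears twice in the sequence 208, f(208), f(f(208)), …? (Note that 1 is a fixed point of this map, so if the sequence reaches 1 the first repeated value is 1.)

13

208 = (3,2,0)_8 → 3² + 2² + 0² = 9 + 4 + 0 = 13
13 = (1,5)_8 → 1² + 5² = 1 + 25 = 26
26 = (3,2)_8 → 3² + 2² = 9 + 4 = 13  — 13 already appeared earlier.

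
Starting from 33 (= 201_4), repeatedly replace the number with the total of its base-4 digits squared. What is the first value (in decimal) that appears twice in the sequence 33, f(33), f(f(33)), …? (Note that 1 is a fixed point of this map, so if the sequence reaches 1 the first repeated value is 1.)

33 = (2,0,1)_4 → 2² + 0² + 1² = 5
5 = (1,1)_4 → 1² + 1² = 2
2 = (2)_4 → 2² = 4
4 = (1,0)_4 → 1² + 0² = 1  — reached the fixed point 1.
1 → 1, so 1 is the first repeated value.

1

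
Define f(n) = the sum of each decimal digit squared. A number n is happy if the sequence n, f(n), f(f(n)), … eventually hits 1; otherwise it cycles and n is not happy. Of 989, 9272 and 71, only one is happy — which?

989

989: 989 → 226 → 44 → 32 → 13 → 10 → 1  — reaches 1 (happy)
9272: 9272 → 138 → 74 → 65 → 61 → 37 → 58 → 89 → 145 → 42 → 20 → 4 → 16 → 37  — repeats 37 (not happy)
71: 71 → 50 → 25 → 29 → 85 → 89 → 145 → 42 → 20 → 4 → 16 → 37 → 58 → 89  — repeats 89 (not happy)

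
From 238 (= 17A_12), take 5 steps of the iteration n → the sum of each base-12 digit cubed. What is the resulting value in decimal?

8

238 = (1,7,10)_12 → 1³ + 7³ + 10³ = 1 + 343 + 1000 = 1344
1344 = (9,4,0)_12 → 9³ + 4³ + 0³ = 729 + 64 + 0 = 793
793 = (5,6,1)_12 → 5³ + 6³ + 1³ = 125 + 216 + 1 = 342
342 = (2,4,6)_12 → 2³ + 4³ + 6³ = 8 + 64 + 216 = 288
288 = (2,0,0)_12 → 2³ + 0³ + 0³ = 8 + 0 + 0 = 8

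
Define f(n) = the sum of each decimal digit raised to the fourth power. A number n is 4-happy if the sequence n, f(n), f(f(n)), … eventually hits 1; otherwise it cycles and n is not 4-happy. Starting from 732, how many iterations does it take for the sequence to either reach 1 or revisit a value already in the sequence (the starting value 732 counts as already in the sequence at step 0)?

732 → 7⁴ + 3⁴ + 2⁴ = 2401 + 81 + 16 = 2498
2498 → 2⁴ + 4⁴ + 9⁴ + 8⁴ = 16 + 256 + 6561 + 4096 = 10929
10929 → 1⁴ + 0⁴ + 9⁴ + 2⁴ + 9⁴ = 1 + 0 + 6561 + 16 + 6561 = 13139
13139 → 1⁴ + 3⁴ + 1⁴ + 3⁴ + 9⁴ = 1 + 81 + 1 + 81 + 6561 = 6725
6725 → 6⁴ + 7⁴ + 2⁴ + 5⁴ = 1296 + 2401 + 16 + 625 = 4338
4338 → 4⁴ + 3⁴ + 3⁴ + 8⁴ = 256 + 81 + 81 + 4096 = 4514
4514 → 4⁴ + 5⁴ + 1⁴ + 4⁴ = 256 + 625 + 1 + 256 = 1138
1138 → 1⁴ + 1⁴ + 3⁴ + 8⁴ = 1 + 1 + 81 + 4096 = 4179
4179 → 4⁴ + 1⁴ + 7⁴ + 9⁴ = 256 + 1 + 2401 + 6561 = 9219
9219 → 9⁴ + 2⁴ + 1⁴ + 9⁴ = 6561 + 16 + 1 + 6561 = 13139  — 13139 repeats.
That took 10 steps.

10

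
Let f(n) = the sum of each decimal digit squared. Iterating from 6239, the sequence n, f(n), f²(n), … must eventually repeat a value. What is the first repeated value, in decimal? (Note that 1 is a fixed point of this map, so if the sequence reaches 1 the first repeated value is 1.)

6239 → 6² + 2² + 3² + 9² = 36 + 4 + 9 + 81 = 130
130 → 1² + 3² + 0² = 1 + 9 + 0 = 10
10 → 1² + 0² = 1 + 0 = 1  — reached the fixed point 1.
1 → 1, so 1 is the first repeated value.

1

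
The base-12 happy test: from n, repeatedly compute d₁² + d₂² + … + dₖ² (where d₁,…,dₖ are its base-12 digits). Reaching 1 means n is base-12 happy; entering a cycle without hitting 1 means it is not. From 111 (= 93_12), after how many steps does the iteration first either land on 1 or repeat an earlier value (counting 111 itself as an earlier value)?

111 = (9,3)_12 → 90
90 = (7,6)_12 → 85
85 = (7,1)_12 → 50
50 = (4,2)_12 → 20
20 = (1,8)_12 → 65
65 = (5,5)_12 → 50  — 50 repeats.
That took 6 steps.

6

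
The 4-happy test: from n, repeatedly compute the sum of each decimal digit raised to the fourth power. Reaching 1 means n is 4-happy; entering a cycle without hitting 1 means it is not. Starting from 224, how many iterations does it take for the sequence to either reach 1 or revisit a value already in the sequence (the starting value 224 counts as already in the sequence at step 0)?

3

224 → 288
288 → 8208
8208 → 8208  — 8208 repeats.
That took 3 steps.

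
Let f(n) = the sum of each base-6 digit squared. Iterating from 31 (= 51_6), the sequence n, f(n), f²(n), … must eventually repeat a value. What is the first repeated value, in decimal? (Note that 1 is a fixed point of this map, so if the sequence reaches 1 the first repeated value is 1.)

31 = (5,1)_6 → 5² + 1² = 25 + 1 = 26
26 = (4,2)_6 → 4² + 2² = 16 + 4 = 20
20 = (3,2)_6 → 3² + 2² = 9 + 4 = 13
13 = (2,1)_6 → 2² + 1² = 4 + 1 = 5
5 = (5)_6 → 5² = 25
25 = (4,1)_6 → 4² + 1² = 16 + 1 = 17
17 = (2,5)_6 → 2² + 5² = 4 + 25 = 29
29 = (4,5)_6 → 4² + 5² = 16 + 25 = 41
41 = (1,0,5)_6 → 1² + 0² + 5² = 1 + 0 + 25 = 26  — 26 already appeared earlier.

26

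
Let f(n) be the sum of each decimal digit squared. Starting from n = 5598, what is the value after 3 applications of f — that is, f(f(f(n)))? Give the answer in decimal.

5598 → 195
195 → 107
107 → 50

50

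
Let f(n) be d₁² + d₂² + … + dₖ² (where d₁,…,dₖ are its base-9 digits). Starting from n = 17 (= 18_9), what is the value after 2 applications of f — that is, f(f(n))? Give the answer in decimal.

53

17 = (1,8)_9 → 1² + 8² = 1 + 64 = 65
65 = (7,2)_9 → 7² + 2² = 49 + 4 = 53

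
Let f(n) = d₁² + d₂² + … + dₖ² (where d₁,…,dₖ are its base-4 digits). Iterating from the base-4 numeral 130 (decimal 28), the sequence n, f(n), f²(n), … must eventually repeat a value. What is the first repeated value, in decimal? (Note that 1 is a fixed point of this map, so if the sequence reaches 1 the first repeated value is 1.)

1

28 = (1,3,0)_4 → 1² + 3² + 0² = 1 + 9 + 0 = 10
10 = (2,2)_4 → 2² + 2² = 4 + 4 = 8
8 = (2,0)_4 → 2² + 0² = 4 + 0 = 4
4 = (1,0)_4 → 1² + 0² = 1 + 0 = 1  — reached the fixed point 1.
1 → 1, so 1 is the first repeated value.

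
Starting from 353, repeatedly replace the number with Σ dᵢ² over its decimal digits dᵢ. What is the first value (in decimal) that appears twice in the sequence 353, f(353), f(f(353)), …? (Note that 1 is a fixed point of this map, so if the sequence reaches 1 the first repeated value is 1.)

89

353 → 3² + 5² + 3² = 9 + 25 + 9 = 43
43 → 4² + 3² = 16 + 9 = 25
25 → 2² + 5² = 4 + 25 = 29
29 → 2² + 9² = 4 + 81 = 85
85 → 8² + 5² = 64 + 25 = 89
89 → 8² + 9² = 64 + 81 = 145
145 → 1² + 4² + 5² = 1 + 16 + 25 = 42
42 → 4² + 2² = 16 + 4 = 20
20 → 2² + 0² = 4 + 0 = 4
4 → 4² = 16
16 → 1² + 6² = 1 + 36 = 37
37 → 3² + 7² = 9 + 49 = 58
58 → 5² + 8² = 25 + 64 = 89  — 89 already appeared earlier.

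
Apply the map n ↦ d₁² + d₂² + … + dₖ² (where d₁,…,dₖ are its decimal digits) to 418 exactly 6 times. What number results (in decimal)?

89

418 → 4² + 1² + 8² = 16 + 1 + 64 = 81
81 → 8² + 1² = 64 + 1 = 65
65 → 6² + 5² = 36 + 25 = 61
61 → 6² + 1² = 36 + 1 = 37
37 → 3² + 7² = 9 + 49 = 58
58 → 5² + 8² = 25 + 64 = 89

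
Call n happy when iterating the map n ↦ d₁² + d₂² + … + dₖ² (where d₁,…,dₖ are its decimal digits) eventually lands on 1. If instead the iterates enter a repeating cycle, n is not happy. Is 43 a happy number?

not happy

43 → 4² + 3² = 25
25 → 2² + 5² = 29
29 → 2² + 9² = 85
85 → 8² + 5² = 89
89 → 8² + 9² = 145
145 → 1² + 4² + 5² = 42
42 → 4² + 2² = 20
20 → 2² + 0² = 4
4 → 4² = 16
16 → 1² + 6² = 37
37 → 3² + 7² = 58
58 → 5² + 8² = 89  — 89 already seen; the sequence cycles without reaching 1.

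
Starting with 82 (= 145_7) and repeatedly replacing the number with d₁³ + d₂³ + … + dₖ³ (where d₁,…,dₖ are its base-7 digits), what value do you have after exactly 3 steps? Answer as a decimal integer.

82 = (1,4,5)_7 → 1³ + 4³ + 5³ = 190
190 = (3,6,1)_7 → 3³ + 6³ + 1³ = 244
244 = (4,6,6)_7 → 4³ + 6³ + 6³ = 496

496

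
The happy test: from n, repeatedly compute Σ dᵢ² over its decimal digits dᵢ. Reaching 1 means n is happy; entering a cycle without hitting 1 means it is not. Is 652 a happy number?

652 → 6² + 5² + 2² = 36 + 25 + 4 = 65
65 → 6² + 5² = 36 + 25 = 61
61 → 6² + 1² = 36 + 1 = 37
37 → 3² + 7² = 9 + 49 = 58
58 → 5² + 8² = 25 + 64 = 89
89 → 8² + 9² = 64 + 81 = 145
145 → 1² + 4² + 5² = 1 + 16 + 25 = 42
42 → 4² + 2² = 16 + 4 = 20
20 → 2² + 0² = 4 + 0 = 4
4 → 4² = 16
16 → 1² + 6² = 1 + 36 = 37  — 37 already seen; the sequence cycles without reaching 1.

not happy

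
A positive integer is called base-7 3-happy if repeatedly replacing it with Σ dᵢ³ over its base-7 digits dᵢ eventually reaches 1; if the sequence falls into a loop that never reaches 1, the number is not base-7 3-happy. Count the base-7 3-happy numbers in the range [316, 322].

316: 316 → 244 → 496 → 244  (repeats 244)
317: 317 → 251 → 341 → 557 → 137 → 197 → 65 → 17 → 35 → 125 → 251  (repeats 251)
318: 318 → 270 → 216 → 288 → 342 → 648 → 282 → 258 → 342  (repeats 342)
319: 319 → 307 → 433 → 343 → 1  (reaches 1)
320: 320 → 368 → 92 → 218 → 92  (repeats 92)
321: 321 → 459 → 81 → 129 → 99 → 9 → 9  (repeats 9)
322: 322 → 280 → 250 → 250  (repeats 250)
base-7 3-happy: 319

1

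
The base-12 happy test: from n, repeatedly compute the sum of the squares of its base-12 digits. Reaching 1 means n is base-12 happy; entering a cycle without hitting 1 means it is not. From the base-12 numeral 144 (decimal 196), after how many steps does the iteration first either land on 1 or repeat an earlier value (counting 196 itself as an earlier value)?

196 = (1,4,4)_12 → 33
33 = (2,9)_12 → 85
85 = (7,1)_12 → 50
50 = (4,2)_12 → 20
20 = (1,8)_12 → 65
65 = (5,5)_12 → 50  — 50 repeats.
That took 6 steps.

6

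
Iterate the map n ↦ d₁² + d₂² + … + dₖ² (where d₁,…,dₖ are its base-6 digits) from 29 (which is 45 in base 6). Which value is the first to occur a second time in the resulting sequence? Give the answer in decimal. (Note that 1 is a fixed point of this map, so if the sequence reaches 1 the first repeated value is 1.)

29 = (4,5)_6 → 4² + 5² = 16 + 25 = 41
41 = (1,0,5)_6 → 1² + 0² + 5² = 1 + 0 + 25 = 26
26 = (4,2)_6 → 4² + 2² = 16 + 4 = 20
20 = (3,2)_6 → 3² + 2² = 9 + 4 = 13
13 = (2,1)_6 → 2² + 1² = 4 + 1 = 5
5 = (5)_6 → 5² = 25
25 = (4,1)_6 → 4² + 1² = 16 + 1 = 17
17 = (2,5)_6 → 2² + 5² = 4 + 25 = 29  — 29 already appeared earlier.

29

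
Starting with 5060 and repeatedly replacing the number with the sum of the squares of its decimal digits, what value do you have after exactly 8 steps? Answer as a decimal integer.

5060 → 5² + 0² + 6² + 0² = 25 + 0 + 36 + 0 = 61
61 → 6² + 1² = 36 + 1 = 37
37 → 3² + 7² = 9 + 49 = 58
58 → 5² + 8² = 25 + 64 = 89
89 → 8² + 9² = 64 + 81 = 145
145 → 1² + 4² + 5² = 1 + 16 + 25 = 42
42 → 4² + 2² = 16 + 4 = 20
20 → 2² + 0² = 4 + 0 = 4

4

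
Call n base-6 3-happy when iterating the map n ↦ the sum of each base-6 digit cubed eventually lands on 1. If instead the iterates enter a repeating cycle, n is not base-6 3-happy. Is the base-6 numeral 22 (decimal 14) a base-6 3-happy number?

not base-6 3-happy

14 = (2,2)_6 → 2³ + 2³ = 16
16 = (2,4)_6 → 2³ + 4³ = 72
72 = (2,0,0)_6 → 2³ + 0³ + 0³ = 8
8 = (1,2)_6 → 1³ + 2³ = 9
9 = (1,3)_6 → 1³ + 3³ = 28
28 = (4,4)_6 → 4³ + 4³ = 128
128 = (3,3,2)_6 → 3³ + 3³ + 2³ = 62
62 = (1,4,2)_6 → 1³ + 4³ + 2³ = 73
73 = (2,0,1)_6 → 2³ + 0³ + 1³ = 9  — 9 already seen; the sequence cycles without reaching 1.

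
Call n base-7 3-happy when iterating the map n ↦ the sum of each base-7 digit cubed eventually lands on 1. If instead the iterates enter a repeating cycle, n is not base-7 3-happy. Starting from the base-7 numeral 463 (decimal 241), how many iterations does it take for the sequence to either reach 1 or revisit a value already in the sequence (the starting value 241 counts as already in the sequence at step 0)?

241 = (4,6,3)_7 → 4³ + 6³ + 3³ = 307
307 = (6,1,6)_7 → 6³ + 1³ + 6³ = 433
433 = (1,1,5,6)_7 → 1³ + 1³ + 5³ + 6³ = 343
343 = (1,0,0,0)_7 → 1³ + 0³ + 0³ + 0³ = 1  — reached 1.
That took 4 steps.

4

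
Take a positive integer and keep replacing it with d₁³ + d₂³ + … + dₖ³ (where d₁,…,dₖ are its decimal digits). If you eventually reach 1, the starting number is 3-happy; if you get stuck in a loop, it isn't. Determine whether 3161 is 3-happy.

3161 → 3³ + 1³ + 6³ + 1³ = 245
245 → 2³ + 4³ + 5³ = 197
197 → 1³ + 9³ + 7³ = 1073
1073 → 1³ + 0³ + 7³ + 3³ = 371
371 → 3³ + 7³ + 1³ = 371  — 371 already seen; the sequence cycles without reaching 1.

not 3-happy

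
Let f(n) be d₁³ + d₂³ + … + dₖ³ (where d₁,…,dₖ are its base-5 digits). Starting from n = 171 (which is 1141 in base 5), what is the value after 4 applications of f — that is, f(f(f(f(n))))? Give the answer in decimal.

171 = (1,1,4,1)_5 → 67
67 = (2,3,2)_5 → 43
43 = (1,3,3)_5 → 55
55 = (2,1,0)_5 → 9

9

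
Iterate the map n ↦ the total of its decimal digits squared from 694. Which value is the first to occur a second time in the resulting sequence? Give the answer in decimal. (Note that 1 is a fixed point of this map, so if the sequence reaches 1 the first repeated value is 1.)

694 → 6² + 9² + 4² = 36 + 81 + 16 = 133
133 → 1² + 3² + 3² = 1 + 9 + 9 = 19
19 → 1² + 9² = 1 + 81 = 82
82 → 8² + 2² = 64 + 4 = 68
68 → 6² + 8² = 36 + 64 = 100
100 → 1² + 0² + 0² = 1 + 0 + 0 = 1  — reached the fixed point 1.
1 → 1, so 1 is the first repeated value.

1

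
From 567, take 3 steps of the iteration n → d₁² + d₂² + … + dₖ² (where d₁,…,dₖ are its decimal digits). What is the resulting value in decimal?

567 → 110
110 → 2
2 → 4

4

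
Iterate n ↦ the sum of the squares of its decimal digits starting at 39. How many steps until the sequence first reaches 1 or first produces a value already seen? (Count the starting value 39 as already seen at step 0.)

13

39 → 3² + 9² = 9 + 81 = 90
90 → 9² + 0² = 81 + 0 = 81
81 → 8² + 1² = 64 + 1 = 65
65 → 6² + 5² = 36 + 25 = 61
61 → 6² + 1² = 36 + 1 = 37
37 → 3² + 7² = 9 + 49 = 58
58 → 5² + 8² = 25 + 64 = 89
89 → 8² + 9² = 64 + 81 = 145
145 → 1² + 4² + 5² = 1 + 16 + 25 = 42
42 → 4² + 2² = 16 + 4 = 20
20 → 2² + 0² = 4 + 0 = 4
4 → 4² = 16
16 → 1² + 6² = 1 + 36 = 37  — 37 repeats.
That took 13 steps.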